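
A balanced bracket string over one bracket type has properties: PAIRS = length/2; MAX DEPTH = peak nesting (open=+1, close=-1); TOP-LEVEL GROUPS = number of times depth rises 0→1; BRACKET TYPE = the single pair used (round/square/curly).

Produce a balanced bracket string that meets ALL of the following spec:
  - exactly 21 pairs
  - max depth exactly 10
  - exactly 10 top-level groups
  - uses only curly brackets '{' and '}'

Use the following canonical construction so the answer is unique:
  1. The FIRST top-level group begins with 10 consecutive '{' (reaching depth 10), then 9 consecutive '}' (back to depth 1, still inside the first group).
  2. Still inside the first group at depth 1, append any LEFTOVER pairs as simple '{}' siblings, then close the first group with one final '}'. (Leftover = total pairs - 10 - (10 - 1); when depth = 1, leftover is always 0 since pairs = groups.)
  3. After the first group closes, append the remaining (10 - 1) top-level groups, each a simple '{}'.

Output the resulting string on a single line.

Answer: {{{{{{{{{{}}}}}}}}}{}{}}{}{}{}{}{}{}{}{}{}

Derivation:
Spec: pairs=21 depth=10 groups=10
Leftover pairs = 21 - 10 - (10-1) = 2
First group: deep chain of depth 10 + 2 sibling pairs
Remaining 9 groups: simple '{}' each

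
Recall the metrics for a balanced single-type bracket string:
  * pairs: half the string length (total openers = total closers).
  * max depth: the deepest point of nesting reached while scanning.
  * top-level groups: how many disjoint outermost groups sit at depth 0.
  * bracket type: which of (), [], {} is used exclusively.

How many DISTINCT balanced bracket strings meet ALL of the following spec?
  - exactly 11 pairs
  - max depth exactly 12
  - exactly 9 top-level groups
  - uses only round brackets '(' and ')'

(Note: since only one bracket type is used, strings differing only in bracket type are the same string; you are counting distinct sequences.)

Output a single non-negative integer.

Spec: pairs=11 depth=12 groups=9
Count(depth <= 12) = 54
Count(depth <= 11) = 54
Count(depth == 12) = 54 - 54 = 0

Answer: 0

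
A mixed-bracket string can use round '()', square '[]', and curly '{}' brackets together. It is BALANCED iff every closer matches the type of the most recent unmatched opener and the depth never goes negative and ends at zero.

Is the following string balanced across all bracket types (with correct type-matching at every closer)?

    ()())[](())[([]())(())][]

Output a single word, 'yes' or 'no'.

Answer: no

Derivation:
pos 0: push '('; stack = (
pos 1: ')' matches '('; pop; stack = (empty)
pos 2: push '('; stack = (
pos 3: ')' matches '('; pop; stack = (empty)
pos 4: saw closer ')' but stack is empty → INVALID
Verdict: unmatched closer ')' at position 4 → no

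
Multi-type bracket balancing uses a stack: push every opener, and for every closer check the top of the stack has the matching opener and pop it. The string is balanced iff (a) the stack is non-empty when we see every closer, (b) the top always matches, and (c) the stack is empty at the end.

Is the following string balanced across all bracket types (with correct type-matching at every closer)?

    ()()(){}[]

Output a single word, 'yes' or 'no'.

pos 0: push '('; stack = (
pos 1: ')' matches '('; pop; stack = (empty)
pos 2: push '('; stack = (
pos 3: ')' matches '('; pop; stack = (empty)
pos 4: push '('; stack = (
pos 5: ')' matches '('; pop; stack = (empty)
pos 6: push '{'; stack = {
pos 7: '}' matches '{'; pop; stack = (empty)
pos 8: push '['; stack = [
pos 9: ']' matches '['; pop; stack = (empty)
end: stack empty → VALID
Verdict: properly nested → yes

Answer: yes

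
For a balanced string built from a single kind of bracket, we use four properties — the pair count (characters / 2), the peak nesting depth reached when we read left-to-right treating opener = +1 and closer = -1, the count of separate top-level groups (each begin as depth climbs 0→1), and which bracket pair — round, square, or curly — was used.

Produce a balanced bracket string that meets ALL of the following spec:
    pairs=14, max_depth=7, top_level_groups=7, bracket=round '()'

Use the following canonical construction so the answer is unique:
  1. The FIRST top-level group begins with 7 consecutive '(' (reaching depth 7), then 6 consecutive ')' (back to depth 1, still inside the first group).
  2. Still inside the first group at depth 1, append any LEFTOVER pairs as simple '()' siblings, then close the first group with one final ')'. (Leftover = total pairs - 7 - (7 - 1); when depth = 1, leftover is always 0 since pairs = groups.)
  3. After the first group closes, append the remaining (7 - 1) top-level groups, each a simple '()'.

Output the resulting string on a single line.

Spec: pairs=14 depth=7 groups=7
Leftover pairs = 14 - 7 - (7-1) = 1
First group: deep chain of depth 7 + 1 sibling pairs
Remaining 6 groups: simple '()' each

Answer: ((((((())))))())()()()()()()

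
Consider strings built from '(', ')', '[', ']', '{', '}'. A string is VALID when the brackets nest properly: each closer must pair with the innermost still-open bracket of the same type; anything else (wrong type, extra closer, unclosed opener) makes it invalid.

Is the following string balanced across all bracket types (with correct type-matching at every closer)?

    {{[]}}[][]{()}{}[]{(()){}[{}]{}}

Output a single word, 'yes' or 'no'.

pos 0: push '{'; stack = {
pos 1: push '{'; stack = {{
pos 2: push '['; stack = {{[
pos 3: ']' matches '['; pop; stack = {{
pos 4: '}' matches '{'; pop; stack = {
pos 5: '}' matches '{'; pop; stack = (empty)
pos 6: push '['; stack = [
pos 7: ']' matches '['; pop; stack = (empty)
pos 8: push '['; stack = [
pos 9: ']' matches '['; pop; stack = (empty)
pos 10: push '{'; stack = {
pos 11: push '('; stack = {(
pos 12: ')' matches '('; pop; stack = {
pos 13: '}' matches '{'; pop; stack = (empty)
pos 14: push '{'; stack = {
pos 15: '}' matches '{'; pop; stack = (empty)
pos 16: push '['; stack = [
pos 17: ']' matches '['; pop; stack = (empty)
pos 18: push '{'; stack = {
pos 19: push '('; stack = {(
pos 20: push '('; stack = {((
pos 21: ')' matches '('; pop; stack = {(
pos 22: ')' matches '('; pop; stack = {
pos 23: push '{'; stack = {{
pos 24: '}' matches '{'; pop; stack = {
pos 25: push '['; stack = {[
pos 26: push '{'; stack = {[{
pos 27: '}' matches '{'; pop; stack = {[
pos 28: ']' matches '['; pop; stack = {
pos 29: push '{'; stack = {{
pos 30: '}' matches '{'; pop; stack = {
pos 31: '}' matches '{'; pop; stack = (empty)
end: stack empty → VALID
Verdict: properly nested → yes

Answer: yes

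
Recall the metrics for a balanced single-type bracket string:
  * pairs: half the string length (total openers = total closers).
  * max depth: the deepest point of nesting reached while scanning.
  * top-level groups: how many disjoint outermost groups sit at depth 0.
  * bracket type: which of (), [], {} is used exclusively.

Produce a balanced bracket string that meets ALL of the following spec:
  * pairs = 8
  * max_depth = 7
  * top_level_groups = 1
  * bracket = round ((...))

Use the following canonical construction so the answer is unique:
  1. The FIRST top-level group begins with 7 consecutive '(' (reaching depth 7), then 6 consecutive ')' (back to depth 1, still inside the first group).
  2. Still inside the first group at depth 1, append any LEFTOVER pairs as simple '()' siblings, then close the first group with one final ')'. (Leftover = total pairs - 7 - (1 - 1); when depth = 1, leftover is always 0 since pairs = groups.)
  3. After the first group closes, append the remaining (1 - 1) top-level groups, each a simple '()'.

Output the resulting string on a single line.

Answer: ((((((())))))())

Derivation:
Spec: pairs=8 depth=7 groups=1
Leftover pairs = 8 - 7 - (1-1) = 1
First group: deep chain of depth 7 + 1 sibling pairs
Remaining 0 groups: simple '()' each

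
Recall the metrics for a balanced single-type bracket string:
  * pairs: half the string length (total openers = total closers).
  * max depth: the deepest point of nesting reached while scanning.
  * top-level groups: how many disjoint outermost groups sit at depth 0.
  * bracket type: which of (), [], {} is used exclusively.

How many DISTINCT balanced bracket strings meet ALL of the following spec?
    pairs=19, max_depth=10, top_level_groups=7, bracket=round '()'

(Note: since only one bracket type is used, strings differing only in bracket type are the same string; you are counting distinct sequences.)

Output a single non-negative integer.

Answer: 19908

Derivation:
Spec: pairs=19 depth=10 groups=7
Count(depth <= 10) = 31863293
Count(depth <= 9) = 31843385
Count(depth == 10) = 31863293 - 31843385 = 19908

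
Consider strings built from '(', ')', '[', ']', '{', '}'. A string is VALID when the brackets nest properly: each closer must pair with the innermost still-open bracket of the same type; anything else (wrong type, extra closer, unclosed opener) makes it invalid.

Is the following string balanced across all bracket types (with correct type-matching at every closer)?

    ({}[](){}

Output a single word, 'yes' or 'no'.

Answer: no

Derivation:
pos 0: push '('; stack = (
pos 1: push '{'; stack = ({
pos 2: '}' matches '{'; pop; stack = (
pos 3: push '['; stack = ([
pos 4: ']' matches '['; pop; stack = (
pos 5: push '('; stack = ((
pos 6: ')' matches '('; pop; stack = (
pos 7: push '{'; stack = ({
pos 8: '}' matches '{'; pop; stack = (
end: stack still non-empty (() → INVALID
Verdict: unclosed openers at end: ( → no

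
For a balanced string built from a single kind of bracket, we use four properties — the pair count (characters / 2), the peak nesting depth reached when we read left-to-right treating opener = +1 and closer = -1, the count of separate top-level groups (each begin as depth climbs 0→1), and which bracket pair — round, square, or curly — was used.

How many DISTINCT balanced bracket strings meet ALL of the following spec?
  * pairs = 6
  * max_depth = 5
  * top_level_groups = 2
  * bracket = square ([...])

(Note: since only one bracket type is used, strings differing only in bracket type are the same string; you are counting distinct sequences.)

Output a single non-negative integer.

Answer: 2

Derivation:
Spec: pairs=6 depth=5 groups=2
Count(depth <= 5) = 42
Count(depth <= 4) = 40
Count(depth == 5) = 42 - 40 = 2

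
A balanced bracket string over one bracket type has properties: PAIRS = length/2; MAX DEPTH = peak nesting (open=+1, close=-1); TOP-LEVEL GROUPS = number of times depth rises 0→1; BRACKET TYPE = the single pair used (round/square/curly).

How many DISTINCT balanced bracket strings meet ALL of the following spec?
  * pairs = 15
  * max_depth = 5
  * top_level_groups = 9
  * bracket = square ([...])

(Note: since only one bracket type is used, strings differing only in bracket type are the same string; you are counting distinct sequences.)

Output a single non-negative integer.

Spec: pairs=15 depth=5 groups=9
Count(depth <= 5) = 23094
Count(depth <= 4) = 21897
Count(depth == 5) = 23094 - 21897 = 1197

Answer: 1197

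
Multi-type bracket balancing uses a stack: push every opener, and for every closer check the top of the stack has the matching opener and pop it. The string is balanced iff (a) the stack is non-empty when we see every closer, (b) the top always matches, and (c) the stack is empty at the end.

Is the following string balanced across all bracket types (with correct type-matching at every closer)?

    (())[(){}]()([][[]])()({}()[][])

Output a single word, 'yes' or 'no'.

pos 0: push '('; stack = (
pos 1: push '('; stack = ((
pos 2: ')' matches '('; pop; stack = (
pos 3: ')' matches '('; pop; stack = (empty)
pos 4: push '['; stack = [
pos 5: push '('; stack = [(
pos 6: ')' matches '('; pop; stack = [
pos 7: push '{'; stack = [{
pos 8: '}' matches '{'; pop; stack = [
pos 9: ']' matches '['; pop; stack = (empty)
pos 10: push '('; stack = (
pos 11: ')' matches '('; pop; stack = (empty)
pos 12: push '('; stack = (
pos 13: push '['; stack = ([
pos 14: ']' matches '['; pop; stack = (
pos 15: push '['; stack = ([
pos 16: push '['; stack = ([[
pos 17: ']' matches '['; pop; stack = ([
pos 18: ']' matches '['; pop; stack = (
pos 19: ')' matches '('; pop; stack = (empty)
pos 20: push '('; stack = (
pos 21: ')' matches '('; pop; stack = (empty)
pos 22: push '('; stack = (
pos 23: push '{'; stack = ({
pos 24: '}' matches '{'; pop; stack = (
pos 25: push '('; stack = ((
pos 26: ')' matches '('; pop; stack = (
pos 27: push '['; stack = ([
pos 28: ']' matches '['; pop; stack = (
pos 29: push '['; stack = ([
pos 30: ']' matches '['; pop; stack = (
pos 31: ')' matches '('; pop; stack = (empty)
end: stack empty → VALID
Verdict: properly nested → yes

Answer: yes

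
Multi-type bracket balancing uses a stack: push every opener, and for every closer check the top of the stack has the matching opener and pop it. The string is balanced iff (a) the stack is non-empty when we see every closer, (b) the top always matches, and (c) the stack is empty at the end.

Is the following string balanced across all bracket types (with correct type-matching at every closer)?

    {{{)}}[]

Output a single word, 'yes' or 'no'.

pos 0: push '{'; stack = {
pos 1: push '{'; stack = {{
pos 2: push '{'; stack = {{{
pos 3: saw closer ')' but top of stack is '{' (expected '}') → INVALID
Verdict: type mismatch at position 3: ')' closes '{' → no

Answer: no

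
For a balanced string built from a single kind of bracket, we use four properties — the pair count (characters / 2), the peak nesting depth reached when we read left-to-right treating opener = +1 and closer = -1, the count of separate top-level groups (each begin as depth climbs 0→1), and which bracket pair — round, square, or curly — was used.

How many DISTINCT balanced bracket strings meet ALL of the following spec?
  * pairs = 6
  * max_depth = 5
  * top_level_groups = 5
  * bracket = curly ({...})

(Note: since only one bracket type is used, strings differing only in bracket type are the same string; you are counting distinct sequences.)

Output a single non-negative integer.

Spec: pairs=6 depth=5 groups=5
Count(depth <= 5) = 5
Count(depth <= 4) = 5
Count(depth == 5) = 5 - 5 = 0

Answer: 0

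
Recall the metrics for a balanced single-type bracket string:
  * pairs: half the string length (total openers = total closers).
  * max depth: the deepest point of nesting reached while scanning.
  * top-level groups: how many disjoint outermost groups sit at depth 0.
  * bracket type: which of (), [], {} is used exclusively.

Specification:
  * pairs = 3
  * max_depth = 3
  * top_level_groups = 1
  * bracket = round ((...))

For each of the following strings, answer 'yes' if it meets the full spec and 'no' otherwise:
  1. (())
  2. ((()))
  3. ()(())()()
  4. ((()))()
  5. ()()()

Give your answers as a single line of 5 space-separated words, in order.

Answer: no yes no no no

Derivation:
String 1 '(())': depth seq [1 2 1 0]
  -> pairs=2 depth=2 groups=1 -> no
String 2 '((()))': depth seq [1 2 3 2 1 0]
  -> pairs=3 depth=3 groups=1 -> yes
String 3 '()(())()()': depth seq [1 0 1 2 1 0 1 0 1 0]
  -> pairs=5 depth=2 groups=4 -> no
String 4 '((()))()': depth seq [1 2 3 2 1 0 1 0]
  -> pairs=4 depth=3 groups=2 -> no
String 5 '()()()': depth seq [1 0 1 0 1 0]
  -> pairs=3 depth=1 groups=3 -> no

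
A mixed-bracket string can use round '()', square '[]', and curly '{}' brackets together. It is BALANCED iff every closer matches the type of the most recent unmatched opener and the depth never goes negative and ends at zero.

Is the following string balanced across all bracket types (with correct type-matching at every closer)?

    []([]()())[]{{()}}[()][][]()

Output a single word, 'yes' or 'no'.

Answer: yes

Derivation:
pos 0: push '['; stack = [
pos 1: ']' matches '['; pop; stack = (empty)
pos 2: push '('; stack = (
pos 3: push '['; stack = ([
pos 4: ']' matches '['; pop; stack = (
pos 5: push '('; stack = ((
pos 6: ')' matches '('; pop; stack = (
pos 7: push '('; stack = ((
pos 8: ')' matches '('; pop; stack = (
pos 9: ')' matches '('; pop; stack = (empty)
pos 10: push '['; stack = [
pos 11: ']' matches '['; pop; stack = (empty)
pos 12: push '{'; stack = {
pos 13: push '{'; stack = {{
pos 14: push '('; stack = {{(
pos 15: ')' matches '('; pop; stack = {{
pos 16: '}' matches '{'; pop; stack = {
pos 17: '}' matches '{'; pop; stack = (empty)
pos 18: push '['; stack = [
pos 19: push '('; stack = [(
pos 20: ')' matches '('; pop; stack = [
pos 21: ']' matches '['; pop; stack = (empty)
pos 22: push '['; stack = [
pos 23: ']' matches '['; pop; stack = (empty)
pos 24: push '['; stack = [
pos 25: ']' matches '['; pop; stack = (empty)
pos 26: push '('; stack = (
pos 27: ')' matches '('; pop; stack = (empty)
end: stack empty → VALID
Verdict: properly nested → yes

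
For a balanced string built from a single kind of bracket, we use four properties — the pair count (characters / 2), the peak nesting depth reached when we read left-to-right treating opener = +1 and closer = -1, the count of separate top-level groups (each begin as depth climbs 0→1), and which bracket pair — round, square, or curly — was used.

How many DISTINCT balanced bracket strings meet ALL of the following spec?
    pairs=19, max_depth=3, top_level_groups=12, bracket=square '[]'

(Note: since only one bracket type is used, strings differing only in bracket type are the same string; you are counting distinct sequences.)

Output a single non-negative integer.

Answer: 173016

Derivation:
Spec: pairs=19 depth=3 groups=12
Count(depth <= 3) = 204840
Count(depth <= 2) = 31824
Count(depth == 3) = 204840 - 31824 = 173016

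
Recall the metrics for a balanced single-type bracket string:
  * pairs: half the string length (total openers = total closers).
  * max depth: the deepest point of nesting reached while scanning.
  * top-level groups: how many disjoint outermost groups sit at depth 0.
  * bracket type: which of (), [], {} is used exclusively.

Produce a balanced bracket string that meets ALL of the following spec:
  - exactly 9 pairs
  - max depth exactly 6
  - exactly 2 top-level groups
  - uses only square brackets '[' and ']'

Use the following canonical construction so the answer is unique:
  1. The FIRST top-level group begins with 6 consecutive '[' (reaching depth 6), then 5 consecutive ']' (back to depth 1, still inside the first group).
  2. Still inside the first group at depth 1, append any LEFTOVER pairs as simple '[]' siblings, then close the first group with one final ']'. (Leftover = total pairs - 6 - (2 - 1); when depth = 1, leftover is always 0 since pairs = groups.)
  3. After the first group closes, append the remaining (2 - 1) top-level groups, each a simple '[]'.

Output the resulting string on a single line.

Spec: pairs=9 depth=6 groups=2
Leftover pairs = 9 - 6 - (2-1) = 2
First group: deep chain of depth 6 + 2 sibling pairs
Remaining 1 groups: simple '[]' each

Answer: [[[[[[]]]]][][]][]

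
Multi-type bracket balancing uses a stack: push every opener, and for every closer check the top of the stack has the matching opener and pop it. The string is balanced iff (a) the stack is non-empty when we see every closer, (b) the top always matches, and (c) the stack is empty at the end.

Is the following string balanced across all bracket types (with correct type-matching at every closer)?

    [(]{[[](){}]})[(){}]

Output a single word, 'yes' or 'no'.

pos 0: push '['; stack = [
pos 1: push '('; stack = [(
pos 2: saw closer ']' but top of stack is '(' (expected ')') → INVALID
Verdict: type mismatch at position 2: ']' closes '(' → no

Answer: no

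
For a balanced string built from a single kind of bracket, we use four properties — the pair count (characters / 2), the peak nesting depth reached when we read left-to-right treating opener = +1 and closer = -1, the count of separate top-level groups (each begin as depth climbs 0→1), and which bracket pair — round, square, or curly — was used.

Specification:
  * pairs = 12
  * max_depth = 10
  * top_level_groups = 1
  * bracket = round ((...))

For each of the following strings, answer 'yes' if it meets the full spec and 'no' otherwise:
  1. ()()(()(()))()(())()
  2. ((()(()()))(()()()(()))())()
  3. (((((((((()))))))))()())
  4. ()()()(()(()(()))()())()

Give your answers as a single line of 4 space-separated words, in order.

String 1 '()()(()(()))()(())()': depth seq [1 0 1 0 1 2 1 2 3 2 1 0 1 0 1 2 1 0 1 0]
  -> pairs=10 depth=3 groups=6 -> no
String 2 '((()(()()))(()()()(()))())()': depth seq [1 2 3 2 3 4 3 4 3 2 1 2 3 2 3 2 3 2 3 4 3 2 1 2 1 0 1 0]
  -> pairs=14 depth=4 groups=2 -> no
String 3 '(((((((((()))))))))()())': depth seq [1 2 3 4 5 6 7 8 9 10 9 8 7 6 5 4 3 2 1 2 1 2 1 0]
  -> pairs=12 depth=10 groups=1 -> yes
String 4 '()()()(()(()(()))()())()': depth seq [1 0 1 0 1 0 1 2 1 2 3 2 3 4 3 2 1 2 1 2 1 0 1 0]
  -> pairs=12 depth=4 groups=5 -> no

Answer: no no yes no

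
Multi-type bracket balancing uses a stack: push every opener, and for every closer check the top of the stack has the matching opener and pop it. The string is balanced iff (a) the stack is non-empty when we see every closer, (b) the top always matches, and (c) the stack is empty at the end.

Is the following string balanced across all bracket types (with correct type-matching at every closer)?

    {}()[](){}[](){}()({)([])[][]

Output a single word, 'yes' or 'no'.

pos 0: push '{'; stack = {
pos 1: '}' matches '{'; pop; stack = (empty)
pos 2: push '('; stack = (
pos 3: ')' matches '('; pop; stack = (empty)
pos 4: push '['; stack = [
pos 5: ']' matches '['; pop; stack = (empty)
pos 6: push '('; stack = (
pos 7: ')' matches '('; pop; stack = (empty)
pos 8: push '{'; stack = {
pos 9: '}' matches '{'; pop; stack = (empty)
pos 10: push '['; stack = [
pos 11: ']' matches '['; pop; stack = (empty)
pos 12: push '('; stack = (
pos 13: ')' matches '('; pop; stack = (empty)
pos 14: push '{'; stack = {
pos 15: '}' matches '{'; pop; stack = (empty)
pos 16: push '('; stack = (
pos 17: ')' matches '('; pop; stack = (empty)
pos 18: push '('; stack = (
pos 19: push '{'; stack = ({
pos 20: saw closer ')' but top of stack is '{' (expected '}') → INVALID
Verdict: type mismatch at position 20: ')' closes '{' → no

Answer: no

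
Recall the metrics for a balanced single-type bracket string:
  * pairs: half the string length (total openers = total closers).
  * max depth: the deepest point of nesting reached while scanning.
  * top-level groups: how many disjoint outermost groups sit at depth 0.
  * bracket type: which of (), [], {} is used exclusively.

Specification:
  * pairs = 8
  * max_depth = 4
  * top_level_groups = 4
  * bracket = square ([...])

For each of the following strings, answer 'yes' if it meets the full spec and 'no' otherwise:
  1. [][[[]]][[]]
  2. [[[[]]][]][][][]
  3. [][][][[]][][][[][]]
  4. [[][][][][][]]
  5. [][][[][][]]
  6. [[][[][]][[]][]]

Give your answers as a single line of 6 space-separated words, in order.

Answer: no yes no no no no

Derivation:
String 1 '[][[[]]][[]]': depth seq [1 0 1 2 3 2 1 0 1 2 1 0]
  -> pairs=6 depth=3 groups=3 -> no
String 2 '[[[[]]][]][][][]': depth seq [1 2 3 4 3 2 1 2 1 0 1 0 1 0 1 0]
  -> pairs=8 depth=4 groups=4 -> yes
String 3 '[][][][[]][][][[][]]': depth seq [1 0 1 0 1 0 1 2 1 0 1 0 1 0 1 2 1 2 1 0]
  -> pairs=10 depth=2 groups=7 -> no
String 4 '[[][][][][][]]': depth seq [1 2 1 2 1 2 1 2 1 2 1 2 1 0]
  -> pairs=7 depth=2 groups=1 -> no
String 5 '[][][[][][]]': depth seq [1 0 1 0 1 2 1 2 1 2 1 0]
  -> pairs=6 depth=2 groups=3 -> no
String 6 '[[][[][]][[]][]]': depth seq [1 2 1 2 3 2 3 2 1 2 3 2 1 2 1 0]
  -> pairs=8 depth=3 groups=1 -> no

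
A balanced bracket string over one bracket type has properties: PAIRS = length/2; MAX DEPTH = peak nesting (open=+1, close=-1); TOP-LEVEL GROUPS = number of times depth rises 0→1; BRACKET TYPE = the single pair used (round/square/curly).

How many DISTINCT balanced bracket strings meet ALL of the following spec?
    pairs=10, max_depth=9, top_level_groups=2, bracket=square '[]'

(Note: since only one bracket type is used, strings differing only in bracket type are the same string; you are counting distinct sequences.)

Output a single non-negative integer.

Answer: 2

Derivation:
Spec: pairs=10 depth=9 groups=2
Count(depth <= 9) = 4862
Count(depth <= 8) = 4860
Count(depth == 9) = 4862 - 4860 = 2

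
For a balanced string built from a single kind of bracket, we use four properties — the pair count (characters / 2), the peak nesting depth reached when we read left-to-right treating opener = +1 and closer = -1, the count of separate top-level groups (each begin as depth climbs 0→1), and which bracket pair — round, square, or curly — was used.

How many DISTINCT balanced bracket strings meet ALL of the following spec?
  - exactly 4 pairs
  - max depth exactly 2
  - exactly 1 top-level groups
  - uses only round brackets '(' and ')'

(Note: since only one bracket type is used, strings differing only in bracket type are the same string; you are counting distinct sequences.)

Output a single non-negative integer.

Answer: 1

Derivation:
Spec: pairs=4 depth=2 groups=1
Count(depth <= 2) = 1
Count(depth <= 1) = 0
Count(depth == 2) = 1 - 0 = 1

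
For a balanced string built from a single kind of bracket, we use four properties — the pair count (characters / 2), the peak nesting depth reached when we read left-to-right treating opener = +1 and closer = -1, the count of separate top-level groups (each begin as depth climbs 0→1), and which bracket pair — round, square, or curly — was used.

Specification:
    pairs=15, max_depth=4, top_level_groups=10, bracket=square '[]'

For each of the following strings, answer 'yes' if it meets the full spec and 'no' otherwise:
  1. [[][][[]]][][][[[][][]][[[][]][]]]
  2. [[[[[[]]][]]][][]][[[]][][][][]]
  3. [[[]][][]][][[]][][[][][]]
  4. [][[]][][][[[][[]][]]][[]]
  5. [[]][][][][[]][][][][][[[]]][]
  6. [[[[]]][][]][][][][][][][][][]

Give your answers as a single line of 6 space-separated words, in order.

String 1 '[[][][[]]][][][[[][][]][[[][]][]]]': depth seq [1 2 1 2 1 2 3 2 1 0 1 0 1 0 1 2 3 2 3 2 3 2 1 2 3 4 3 4 3 2 3 2 1 0]
  -> pairs=17 depth=4 groups=4 -> no
String 2 '[[[[[[]]][]]][][]][[[]][][][][]]': depth seq [1 2 3 4 5 6 5 4 3 4 3 2 1 2 1 2 1 0 1 2 3 2 1 2 1 2 1 2 1 2 1 0]
  -> pairs=16 depth=6 groups=2 -> no
String 3 '[[[]][][]][][[]][][[][][]]': depth seq [1 2 3 2 1 2 1 2 1 0 1 0 1 2 1 0 1 0 1 2 1 2 1 2 1 0]
  -> pairs=13 depth=3 groups=5 -> no
String 4 '[][[]][][][[[][[]][]]][[]]': depth seq [1 0 1 2 1 0 1 0 1 0 1 2 3 2 3 4 3 2 3 2 1 0 1 2 1 0]
  -> pairs=13 depth=4 groups=6 -> no
String 5 '[[]][][][][[]][][][][][[[]]][]': depth seq [1 2 1 0 1 0 1 0 1 0 1 2 1 0 1 0 1 0 1 0 1 0 1 2 3 2 1 0 1 0]
  -> pairs=15 depth=3 groups=11 -> no
String 6 '[[[[]]][][]][][][][][][][][][]': depth seq [1 2 3 4 3 2 1 2 1 2 1 0 1 0 1 0 1 0 1 0 1 0 1 0 1 0 1 0 1 0]
  -> pairs=15 depth=4 groups=10 -> yes

Answer: no no no no no yes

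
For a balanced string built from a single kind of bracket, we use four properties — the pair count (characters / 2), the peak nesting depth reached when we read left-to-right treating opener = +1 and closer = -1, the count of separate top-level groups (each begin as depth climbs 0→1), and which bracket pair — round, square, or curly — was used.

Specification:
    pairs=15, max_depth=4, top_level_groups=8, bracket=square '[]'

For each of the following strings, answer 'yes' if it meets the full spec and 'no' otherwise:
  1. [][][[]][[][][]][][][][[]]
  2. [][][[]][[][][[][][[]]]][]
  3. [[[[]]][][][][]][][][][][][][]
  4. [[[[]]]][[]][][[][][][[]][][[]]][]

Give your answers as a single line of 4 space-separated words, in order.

Answer: no no yes no

Derivation:
String 1 '[][][[]][[][][]][][][][[]]': depth seq [1 0 1 0 1 2 1 0 1 2 1 2 1 2 1 0 1 0 1 0 1 0 1 2 1 0]
  -> pairs=13 depth=2 groups=8 -> no
String 2 '[][][[]][[][][[][][[]]]][]': depth seq [1 0 1 0 1 2 1 0 1 2 1 2 1 2 3 2 3 2 3 4 3 2 1 0 1 0]
  -> pairs=13 depth=4 groups=5 -> no
String 3 '[[[[]]][][][][]][][][][][][][]': depth seq [1 2 3 4 3 2 1 2 1 2 1 2 1 2 1 0 1 0 1 0 1 0 1 0 1 0 1 0 1 0]
  -> pairs=15 depth=4 groups=8 -> yes
String 4 '[[[[]]]][[]][][[][][][[]][][[]]][]': depth seq [1 2 3 4 3 2 1 0 1 2 1 0 1 0 1 2 1 2 1 2 1 2 3 2 1 2 1 2 3 2 1 0 1 0]
  -> pairs=17 depth=4 groups=5 -> no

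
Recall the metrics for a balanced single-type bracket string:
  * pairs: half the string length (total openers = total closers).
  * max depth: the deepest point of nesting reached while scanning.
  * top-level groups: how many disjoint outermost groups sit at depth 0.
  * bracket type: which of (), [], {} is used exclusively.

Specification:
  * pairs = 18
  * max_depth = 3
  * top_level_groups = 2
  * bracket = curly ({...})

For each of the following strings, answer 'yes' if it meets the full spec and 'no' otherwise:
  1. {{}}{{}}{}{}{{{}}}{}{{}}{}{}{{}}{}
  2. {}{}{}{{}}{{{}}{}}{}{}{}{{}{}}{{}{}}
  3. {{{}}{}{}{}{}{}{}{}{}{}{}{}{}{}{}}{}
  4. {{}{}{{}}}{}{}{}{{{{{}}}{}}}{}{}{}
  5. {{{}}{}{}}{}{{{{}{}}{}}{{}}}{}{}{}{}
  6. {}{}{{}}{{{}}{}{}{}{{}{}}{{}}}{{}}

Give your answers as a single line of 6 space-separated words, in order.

String 1 '{{}}{{}}{}{}{{{}}}{}{{}}{}{}{{}}{}': depth seq [1 2 1 0 1 2 1 0 1 0 1 0 1 2 3 2 1 0 1 0 1 2 1 0 1 0 1 0 1 2 1 0 1 0]
  -> pairs=17 depth=3 groups=11 -> no
String 2 '{}{}{}{{}}{{{}}{}}{}{}{}{{}{}}{{}{}}': depth seq [1 0 1 0 1 0 1 2 1 0 1 2 3 2 1 2 1 0 1 0 1 0 1 0 1 2 1 2 1 0 1 2 1 2 1 0]
  -> pairs=18 depth=3 groups=10 -> no
String 3 '{{{}}{}{}{}{}{}{}{}{}{}{}{}{}{}{}}{}': depth seq [1 2 3 2 1 2 1 2 1 2 1 2 1 2 1 2 1 2 1 2 1 2 1 2 1 2 1 2 1 2 1 2 1 0 1 0]
  -> pairs=18 depth=3 groups=2 -> yes
String 4 '{{}{}{{}}}{}{}{}{{{{{}}}{}}}{}{}{}': depth seq [1 2 1 2 1 2 3 2 1 0 1 0 1 0 1 0 1 2 3 4 5 4 3 2 3 2 1 0 1 0 1 0 1 0]
  -> pairs=17 depth=5 groups=8 -> no
String 5 '{{{}}{}{}}{}{{{{}{}}{}}{{}}}{}{}{}{}': depth seq [1 2 3 2 1 2 1 2 1 0 1 0 1 2 3 4 3 4 3 2 3 2 1 2 3 2 1 0 1 0 1 0 1 0 1 0]
  -> pairs=18 depth=4 groups=7 -> no
String 6 '{}{}{{}}{{{}}{}{}{}{{}{}}{{}}}{{}}': depth seq [1 0 1 0 1 2 1 0 1 2 3 2 1 2 1 2 1 2 1 2 3 2 3 2 1 2 3 2 1 0 1 2 1 0]
  -> pairs=17 depth=3 groups=5 -> no

Answer: no no yes no no no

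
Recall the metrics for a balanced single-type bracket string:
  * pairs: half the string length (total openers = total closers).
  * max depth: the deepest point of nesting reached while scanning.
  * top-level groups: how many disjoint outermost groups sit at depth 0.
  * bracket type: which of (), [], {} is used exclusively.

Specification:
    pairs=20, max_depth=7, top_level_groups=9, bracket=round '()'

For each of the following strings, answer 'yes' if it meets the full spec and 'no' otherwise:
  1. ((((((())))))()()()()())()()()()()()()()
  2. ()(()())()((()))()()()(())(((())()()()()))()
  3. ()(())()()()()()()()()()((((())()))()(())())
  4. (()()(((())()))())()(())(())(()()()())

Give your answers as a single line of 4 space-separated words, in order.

String 1 '((((((())))))()()()()())()()()()()()()()': depth seq [1 2 3 4 5 6 7 6 5 4 3 2 1 2 1 2 1 2 1 2 1 2 1 0 1 0 1 0 1 0 1 0 1 0 1 0 1 0 1 0]
  -> pairs=20 depth=7 groups=9 -> yes
String 2 '()(()())()((()))()()()(())(((())()()()()))()': depth seq [1 0 1 2 1 2 1 0 1 0 1 2 3 2 1 0 1 0 1 0 1 0 1 2 1 0 1 2 3 4 3 2 3 2 3 2 3 2 3 2 1 0 1 0]
  -> pairs=22 depth=4 groups=10 -> no
String 3 '()(())()()()()()()()()()((((())()))()(())())': depth seq [1 0 1 2 1 0 1 0 1 0 1 0 1 0 1 0 1 0 1 0 1 0 1 0 1 2 3 4 5 4 3 4 3 2 1 2 1 2 3 2 1 2 1 0]
  -> pairs=22 depth=5 groups=12 -> no
String 4 '(()()(((())()))())()(())(())(()()()())': depth seq [1 2 1 2 1 2 3 4 5 4 3 4 3 2 1 2 1 0 1 0 1 2 1 0 1 2 1 0 1 2 1 2 1 2 1 2 1 0]
  -> pairs=19 depth=5 groups=5 -> no

Answer: yes no no no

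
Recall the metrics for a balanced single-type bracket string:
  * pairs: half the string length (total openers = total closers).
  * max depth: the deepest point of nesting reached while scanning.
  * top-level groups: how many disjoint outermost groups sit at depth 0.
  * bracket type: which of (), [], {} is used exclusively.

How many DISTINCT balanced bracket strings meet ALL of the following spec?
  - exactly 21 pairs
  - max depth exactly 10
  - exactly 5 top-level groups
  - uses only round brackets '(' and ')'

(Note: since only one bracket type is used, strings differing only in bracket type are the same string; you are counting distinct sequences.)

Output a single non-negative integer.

Answer: 17881875

Derivation:
Spec: pairs=21 depth=10 groups=5
Count(depth <= 10) = 1733705985
Count(depth <= 9) = 1715824110
Count(depth == 10) = 1733705985 - 1715824110 = 17881875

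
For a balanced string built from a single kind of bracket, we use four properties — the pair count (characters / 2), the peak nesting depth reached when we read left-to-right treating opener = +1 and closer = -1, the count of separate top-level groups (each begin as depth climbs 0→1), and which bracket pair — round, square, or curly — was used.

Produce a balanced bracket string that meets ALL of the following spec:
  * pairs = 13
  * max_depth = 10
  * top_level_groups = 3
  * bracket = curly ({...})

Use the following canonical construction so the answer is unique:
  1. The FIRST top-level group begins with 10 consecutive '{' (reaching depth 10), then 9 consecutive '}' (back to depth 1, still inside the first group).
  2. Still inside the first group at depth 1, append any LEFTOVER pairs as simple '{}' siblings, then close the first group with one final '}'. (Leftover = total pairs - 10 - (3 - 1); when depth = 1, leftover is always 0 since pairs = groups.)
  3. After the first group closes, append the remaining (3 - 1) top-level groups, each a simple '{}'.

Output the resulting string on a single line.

Spec: pairs=13 depth=10 groups=3
Leftover pairs = 13 - 10 - (3-1) = 1
First group: deep chain of depth 10 + 1 sibling pairs
Remaining 2 groups: simple '{}' each

Answer: {{{{{{{{{{}}}}}}}}}{}}{}{}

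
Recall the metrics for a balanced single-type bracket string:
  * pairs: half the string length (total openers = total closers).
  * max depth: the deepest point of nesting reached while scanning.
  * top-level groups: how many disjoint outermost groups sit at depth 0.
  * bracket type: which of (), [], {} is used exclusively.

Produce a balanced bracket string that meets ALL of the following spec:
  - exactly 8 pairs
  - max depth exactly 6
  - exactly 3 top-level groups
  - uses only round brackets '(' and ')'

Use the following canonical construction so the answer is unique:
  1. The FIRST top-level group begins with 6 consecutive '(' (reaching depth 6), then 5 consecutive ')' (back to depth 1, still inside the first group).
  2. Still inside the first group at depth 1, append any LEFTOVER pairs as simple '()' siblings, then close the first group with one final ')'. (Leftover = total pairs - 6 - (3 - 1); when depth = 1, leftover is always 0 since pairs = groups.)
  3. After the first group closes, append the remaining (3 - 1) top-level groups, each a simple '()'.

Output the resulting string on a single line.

Spec: pairs=8 depth=6 groups=3
Leftover pairs = 8 - 6 - (3-1) = 0
First group: deep chain of depth 6 + 0 sibling pairs
Remaining 2 groups: simple '()' each

Answer: (((((())))))()()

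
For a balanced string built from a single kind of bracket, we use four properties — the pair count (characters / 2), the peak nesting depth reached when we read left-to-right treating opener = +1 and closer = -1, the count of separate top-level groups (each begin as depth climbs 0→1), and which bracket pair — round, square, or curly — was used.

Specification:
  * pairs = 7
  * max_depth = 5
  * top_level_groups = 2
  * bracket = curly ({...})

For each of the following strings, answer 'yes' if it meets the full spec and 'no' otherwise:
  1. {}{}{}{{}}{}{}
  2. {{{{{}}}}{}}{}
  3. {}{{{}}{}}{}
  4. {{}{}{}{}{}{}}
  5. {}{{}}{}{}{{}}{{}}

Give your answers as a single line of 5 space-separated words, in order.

String 1 '{}{}{}{{}}{}{}': depth seq [1 0 1 0 1 0 1 2 1 0 1 0 1 0]
  -> pairs=7 depth=2 groups=6 -> no
String 2 '{{{{{}}}}{}}{}': depth seq [1 2 3 4 5 4 3 2 1 2 1 0 1 0]
  -> pairs=7 depth=5 groups=2 -> yes
String 3 '{}{{{}}{}}{}': depth seq [1 0 1 2 3 2 1 2 1 0 1 0]
  -> pairs=6 depth=3 groups=3 -> no
String 4 '{{}{}{}{}{}{}}': depth seq [1 2 1 2 1 2 1 2 1 2 1 2 1 0]
  -> pairs=7 depth=2 groups=1 -> no
String 5 '{}{{}}{}{}{{}}{{}}': depth seq [1 0 1 2 1 0 1 0 1 0 1 2 1 0 1 2 1 0]
  -> pairs=9 depth=2 groups=6 -> no

Answer: no yes no no no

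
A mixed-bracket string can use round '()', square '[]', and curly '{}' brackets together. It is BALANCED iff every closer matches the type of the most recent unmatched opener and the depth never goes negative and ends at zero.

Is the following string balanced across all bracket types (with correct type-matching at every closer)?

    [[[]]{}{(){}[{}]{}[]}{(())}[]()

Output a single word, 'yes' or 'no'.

pos 0: push '['; stack = [
pos 1: push '['; stack = [[
pos 2: push '['; stack = [[[
pos 3: ']' matches '['; pop; stack = [[
pos 4: ']' matches '['; pop; stack = [
pos 5: push '{'; stack = [{
pos 6: '}' matches '{'; pop; stack = [
pos 7: push '{'; stack = [{
pos 8: push '('; stack = [{(
pos 9: ')' matches '('; pop; stack = [{
pos 10: push '{'; stack = [{{
pos 11: '}' matches '{'; pop; stack = [{
pos 12: push '['; stack = [{[
pos 13: push '{'; stack = [{[{
pos 14: '}' matches '{'; pop; stack = [{[
pos 15: ']' matches '['; pop; stack = [{
pos 16: push '{'; stack = [{{
pos 17: '}' matches '{'; pop; stack = [{
pos 18: push '['; stack = [{[
pos 19: ']' matches '['; pop; stack = [{
pos 20: '}' matches '{'; pop; stack = [
pos 21: push '{'; stack = [{
pos 22: push '('; stack = [{(
pos 23: push '('; stack = [{((
pos 24: ')' matches '('; pop; stack = [{(
pos 25: ')' matches '('; pop; stack = [{
pos 26: '}' matches '{'; pop; stack = [
pos 27: push '['; stack = [[
pos 28: ']' matches '['; pop; stack = [
pos 29: push '('; stack = [(
pos 30: ')' matches '('; pop; stack = [
end: stack still non-empty ([) → INVALID
Verdict: unclosed openers at end: [ → no

Answer: no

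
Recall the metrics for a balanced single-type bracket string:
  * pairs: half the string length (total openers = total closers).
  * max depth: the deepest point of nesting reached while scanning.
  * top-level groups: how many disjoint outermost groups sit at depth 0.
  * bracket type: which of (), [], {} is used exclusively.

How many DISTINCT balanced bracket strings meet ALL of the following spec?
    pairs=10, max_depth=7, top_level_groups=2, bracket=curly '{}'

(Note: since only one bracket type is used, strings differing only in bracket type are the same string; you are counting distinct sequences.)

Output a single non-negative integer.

Answer: 176

Derivation:
Spec: pairs=10 depth=7 groups=2
Count(depth <= 7) = 4832
Count(depth <= 6) = 4656
Count(depth == 7) = 4832 - 4656 = 176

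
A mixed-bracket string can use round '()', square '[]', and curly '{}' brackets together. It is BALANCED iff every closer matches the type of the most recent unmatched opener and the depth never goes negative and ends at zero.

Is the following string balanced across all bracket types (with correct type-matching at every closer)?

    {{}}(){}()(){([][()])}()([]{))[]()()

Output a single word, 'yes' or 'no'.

Answer: no

Derivation:
pos 0: push '{'; stack = {
pos 1: push '{'; stack = {{
pos 2: '}' matches '{'; pop; stack = {
pos 3: '}' matches '{'; pop; stack = (empty)
pos 4: push '('; stack = (
pos 5: ')' matches '('; pop; stack = (empty)
pos 6: push '{'; stack = {
pos 7: '}' matches '{'; pop; stack = (empty)
pos 8: push '('; stack = (
pos 9: ')' matches '('; pop; stack = (empty)
pos 10: push '('; stack = (
pos 11: ')' matches '('; pop; stack = (empty)
pos 12: push '{'; stack = {
pos 13: push '('; stack = {(
pos 14: push '['; stack = {([
pos 15: ']' matches '['; pop; stack = {(
pos 16: push '['; stack = {([
pos 17: push '('; stack = {([(
pos 18: ')' matches '('; pop; stack = {([
pos 19: ']' matches '['; pop; stack = {(
pos 20: ')' matches '('; pop; stack = {
pos 21: '}' matches '{'; pop; stack = (empty)
pos 22: push '('; stack = (
pos 23: ')' matches '('; pop; stack = (empty)
pos 24: push '('; stack = (
pos 25: push '['; stack = ([
pos 26: ']' matches '['; pop; stack = (
pos 27: push '{'; stack = ({
pos 28: saw closer ')' but top of stack is '{' (expected '}') → INVALID
Verdict: type mismatch at position 28: ')' closes '{' → no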